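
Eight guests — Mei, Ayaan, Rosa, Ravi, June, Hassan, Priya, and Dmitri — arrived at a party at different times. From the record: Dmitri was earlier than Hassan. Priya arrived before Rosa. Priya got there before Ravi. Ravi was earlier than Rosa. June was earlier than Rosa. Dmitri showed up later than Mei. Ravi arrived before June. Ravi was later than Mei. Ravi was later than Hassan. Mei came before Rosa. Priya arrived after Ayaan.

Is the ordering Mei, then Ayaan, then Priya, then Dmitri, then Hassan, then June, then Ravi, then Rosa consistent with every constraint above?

no

The constraints require Ravi before June, but in the proposed sequence June appears ahead of Ravi. That one violation is enough.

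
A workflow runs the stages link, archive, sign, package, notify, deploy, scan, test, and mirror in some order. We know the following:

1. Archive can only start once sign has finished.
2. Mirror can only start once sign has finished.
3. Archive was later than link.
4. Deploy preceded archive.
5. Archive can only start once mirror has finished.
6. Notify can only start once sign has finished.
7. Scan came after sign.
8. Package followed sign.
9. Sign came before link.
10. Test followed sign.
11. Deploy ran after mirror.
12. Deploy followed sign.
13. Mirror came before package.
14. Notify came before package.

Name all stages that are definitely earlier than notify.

Directly stated before notify: sign.

sign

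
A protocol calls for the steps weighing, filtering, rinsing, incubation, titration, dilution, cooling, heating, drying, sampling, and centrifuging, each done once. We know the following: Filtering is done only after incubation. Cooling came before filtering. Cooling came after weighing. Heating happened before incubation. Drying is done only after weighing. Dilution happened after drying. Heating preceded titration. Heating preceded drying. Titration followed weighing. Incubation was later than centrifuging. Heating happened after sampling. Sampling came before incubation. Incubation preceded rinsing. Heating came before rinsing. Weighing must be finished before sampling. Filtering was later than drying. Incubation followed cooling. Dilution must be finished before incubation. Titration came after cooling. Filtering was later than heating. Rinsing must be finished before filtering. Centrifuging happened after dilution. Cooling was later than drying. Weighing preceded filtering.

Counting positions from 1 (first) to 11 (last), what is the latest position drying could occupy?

Drying must come before centrifuging, cooling, dilution, filtering, incubation, rinsing, and titration — 7 steps forced after it.
Everything else can be placed before drying in some valid order, so drying can sit as late as position 11 − 7 = 4.

4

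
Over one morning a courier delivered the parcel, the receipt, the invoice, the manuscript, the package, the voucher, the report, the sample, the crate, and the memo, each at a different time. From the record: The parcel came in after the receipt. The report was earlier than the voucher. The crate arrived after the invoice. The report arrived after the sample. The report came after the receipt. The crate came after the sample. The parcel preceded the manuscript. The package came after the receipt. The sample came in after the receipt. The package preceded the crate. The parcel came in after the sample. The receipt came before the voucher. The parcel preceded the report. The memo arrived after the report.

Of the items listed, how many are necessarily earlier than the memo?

4

Directly stated before the memo: the report.
The parcel reaches the memo via the parcel → the report → the memo.
The receipt reaches the memo via the receipt → the report → the memo.
The sample reaches the memo via the sample → the report → the memo.
No chain forces the invoice (or any of the others) ahead of the memo.
That's the parcel, the receipt, the report, and the sample — 4 in all.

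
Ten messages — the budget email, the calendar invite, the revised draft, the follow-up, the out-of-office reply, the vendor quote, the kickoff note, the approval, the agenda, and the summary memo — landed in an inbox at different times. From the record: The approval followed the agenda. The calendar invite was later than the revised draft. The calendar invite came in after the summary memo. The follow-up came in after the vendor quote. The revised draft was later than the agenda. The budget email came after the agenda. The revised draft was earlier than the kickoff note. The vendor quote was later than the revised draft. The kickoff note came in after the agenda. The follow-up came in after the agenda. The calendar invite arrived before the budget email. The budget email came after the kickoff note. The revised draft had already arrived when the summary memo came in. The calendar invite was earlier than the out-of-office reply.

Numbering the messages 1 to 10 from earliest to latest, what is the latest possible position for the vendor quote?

The vendor quote must come before the follow-up — 1 message forced after it.
Everything else can be placed before the vendor quote in some valid order, so the vendor quote can sit as late as position 10 − 1 = 9.

9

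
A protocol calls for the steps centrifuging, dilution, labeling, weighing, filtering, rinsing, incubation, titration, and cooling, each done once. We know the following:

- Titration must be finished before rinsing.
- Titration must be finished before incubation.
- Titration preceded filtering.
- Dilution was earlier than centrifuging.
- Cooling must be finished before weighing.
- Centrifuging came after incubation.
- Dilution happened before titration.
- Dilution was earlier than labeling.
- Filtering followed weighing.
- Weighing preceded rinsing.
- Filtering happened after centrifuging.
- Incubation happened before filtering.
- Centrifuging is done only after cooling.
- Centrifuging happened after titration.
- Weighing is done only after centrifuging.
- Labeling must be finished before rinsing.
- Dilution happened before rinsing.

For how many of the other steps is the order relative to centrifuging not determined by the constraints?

Forced before centrifuging: cooling, dilution, incubation, and titration; forced after centrifuging: filtering, rinsing, and weighing.
That leaves labeling with no forced order relative to centrifuging — 1.

1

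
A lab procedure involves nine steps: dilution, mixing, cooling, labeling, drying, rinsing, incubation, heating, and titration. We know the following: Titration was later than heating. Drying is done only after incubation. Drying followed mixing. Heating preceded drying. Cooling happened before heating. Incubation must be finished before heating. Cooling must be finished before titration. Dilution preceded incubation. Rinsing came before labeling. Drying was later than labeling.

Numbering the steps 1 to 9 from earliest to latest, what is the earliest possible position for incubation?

2

Dilution must come before incubation — 1 forced predecessor.
Nothing else is forced ahead of incubation, so its earliest slot is position 1 + 1 = 2.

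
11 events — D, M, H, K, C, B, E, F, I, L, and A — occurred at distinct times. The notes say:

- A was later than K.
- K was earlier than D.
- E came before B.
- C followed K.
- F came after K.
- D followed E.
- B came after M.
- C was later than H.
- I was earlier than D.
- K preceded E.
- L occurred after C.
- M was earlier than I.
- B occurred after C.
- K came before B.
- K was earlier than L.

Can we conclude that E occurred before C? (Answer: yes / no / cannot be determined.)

No chain of stated constraints runs from E to C, and none runs from C to E either.
So the relative order of E and C is not fixed by the given facts.

cannot be determined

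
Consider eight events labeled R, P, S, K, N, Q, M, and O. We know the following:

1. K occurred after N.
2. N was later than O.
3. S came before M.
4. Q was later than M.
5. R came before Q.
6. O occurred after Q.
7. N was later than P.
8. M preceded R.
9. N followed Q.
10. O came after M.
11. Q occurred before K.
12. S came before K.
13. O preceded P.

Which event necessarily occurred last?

Every other event has a chain of constraints placing it before K, so K is last.

K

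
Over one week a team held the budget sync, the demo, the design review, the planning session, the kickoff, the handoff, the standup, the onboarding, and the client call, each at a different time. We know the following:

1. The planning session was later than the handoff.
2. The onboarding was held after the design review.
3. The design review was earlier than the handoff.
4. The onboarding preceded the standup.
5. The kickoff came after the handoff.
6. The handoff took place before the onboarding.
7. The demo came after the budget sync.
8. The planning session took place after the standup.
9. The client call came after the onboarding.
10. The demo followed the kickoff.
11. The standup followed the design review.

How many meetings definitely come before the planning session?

4

Directly stated before the planning session: the handoff and the standup.
The design review reaches the planning session via the design review → the standup → the planning session.
The onboarding reaches the planning session via the onboarding → the standup → the planning session.
That's the design review, the handoff, the onboarding, and the standup — 4 in all.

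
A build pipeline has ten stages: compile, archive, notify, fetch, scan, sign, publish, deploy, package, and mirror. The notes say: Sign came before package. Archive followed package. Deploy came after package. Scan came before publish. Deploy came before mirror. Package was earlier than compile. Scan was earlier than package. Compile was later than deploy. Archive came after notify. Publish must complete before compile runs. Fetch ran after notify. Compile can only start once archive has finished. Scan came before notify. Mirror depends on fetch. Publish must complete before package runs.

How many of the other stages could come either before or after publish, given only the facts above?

3

Forced before publish: scan; forced after publish: archive, compile, deploy, mirror, and package.
That leaves fetch, notify, and sign with no forced order relative to publish — 3.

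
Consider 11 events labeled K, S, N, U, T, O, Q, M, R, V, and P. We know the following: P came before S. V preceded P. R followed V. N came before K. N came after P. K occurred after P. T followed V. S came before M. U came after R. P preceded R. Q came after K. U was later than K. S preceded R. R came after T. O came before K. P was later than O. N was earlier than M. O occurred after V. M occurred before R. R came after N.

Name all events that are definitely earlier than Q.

Directly stated before Q: K.
N reaches Q via N → K → Q.
O reaches Q via O → K → Q.
P reaches Q via P → K → Q.
Likewise V reaches Q by chaining the stated constraints.
No chain forces T (or any of the others) ahead of Q.

K, N, O, P, V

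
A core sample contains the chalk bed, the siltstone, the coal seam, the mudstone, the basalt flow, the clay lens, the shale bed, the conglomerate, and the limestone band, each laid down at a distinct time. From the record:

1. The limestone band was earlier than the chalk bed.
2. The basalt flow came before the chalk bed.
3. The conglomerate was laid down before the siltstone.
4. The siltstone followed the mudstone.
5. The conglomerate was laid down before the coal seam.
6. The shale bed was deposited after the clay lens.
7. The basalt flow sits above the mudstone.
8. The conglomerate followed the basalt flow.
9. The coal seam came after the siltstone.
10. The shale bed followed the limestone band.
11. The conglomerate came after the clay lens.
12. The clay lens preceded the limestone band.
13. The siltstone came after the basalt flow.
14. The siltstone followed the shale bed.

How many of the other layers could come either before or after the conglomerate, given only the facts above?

3

Forced before the conglomerate: the basalt flow, the clay lens, and the mudstone; forced after the conglomerate: the coal seam and the siltstone.
That leaves the chalk bed, the limestone band, and the shale bed with no forced order relative to the conglomerate — 3.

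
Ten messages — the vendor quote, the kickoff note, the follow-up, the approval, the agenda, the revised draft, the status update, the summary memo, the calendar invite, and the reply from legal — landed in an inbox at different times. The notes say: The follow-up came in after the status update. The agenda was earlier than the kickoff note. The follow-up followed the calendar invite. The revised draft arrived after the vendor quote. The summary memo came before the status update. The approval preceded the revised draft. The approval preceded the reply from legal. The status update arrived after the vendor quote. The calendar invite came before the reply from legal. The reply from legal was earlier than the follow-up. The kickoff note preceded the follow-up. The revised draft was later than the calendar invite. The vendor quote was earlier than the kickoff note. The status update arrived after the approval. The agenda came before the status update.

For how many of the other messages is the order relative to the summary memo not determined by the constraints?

Forced after the summary memo: the follow-up and the status update.
That leaves the agenda, the approval, the calendar invite, the kickoff note, the reply from legal, the revised draft, and the vendor quote with no forced order relative to the summary memo — 7.

7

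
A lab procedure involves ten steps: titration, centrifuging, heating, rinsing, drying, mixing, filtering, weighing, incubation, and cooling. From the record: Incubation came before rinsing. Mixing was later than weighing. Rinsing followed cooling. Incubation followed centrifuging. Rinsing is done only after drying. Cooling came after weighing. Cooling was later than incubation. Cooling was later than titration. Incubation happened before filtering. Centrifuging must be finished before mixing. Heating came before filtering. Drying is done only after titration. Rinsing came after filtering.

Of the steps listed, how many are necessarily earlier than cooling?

4

Directly stated before cooling: incubation, titration, and weighing.
Centrifuging reaches cooling via centrifuging → incubation → cooling.
No chain forces rinsing (or any of the others) ahead of cooling.
That's centrifuging, incubation, titration, and weighing — 4 in all.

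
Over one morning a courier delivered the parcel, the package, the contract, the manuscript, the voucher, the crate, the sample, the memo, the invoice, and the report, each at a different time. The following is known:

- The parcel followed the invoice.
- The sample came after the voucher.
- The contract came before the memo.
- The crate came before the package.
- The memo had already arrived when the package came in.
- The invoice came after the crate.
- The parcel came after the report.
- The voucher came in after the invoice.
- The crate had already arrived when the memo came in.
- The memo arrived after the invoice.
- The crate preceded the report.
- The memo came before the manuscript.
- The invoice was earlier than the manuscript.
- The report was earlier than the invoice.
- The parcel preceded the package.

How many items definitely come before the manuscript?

Directly stated before the manuscript: the invoice and the memo.
The contract reaches the manuscript via the contract → the memo → the manuscript.
The crate reaches the manuscript via the crate → the memo → the manuscript.
The report reaches the manuscript via the report → the invoice → the manuscript.
No chain forces the sample (or any of the others) ahead of the manuscript.
That's the contract, the crate, the invoice, the memo, and the report — 5 in all.

5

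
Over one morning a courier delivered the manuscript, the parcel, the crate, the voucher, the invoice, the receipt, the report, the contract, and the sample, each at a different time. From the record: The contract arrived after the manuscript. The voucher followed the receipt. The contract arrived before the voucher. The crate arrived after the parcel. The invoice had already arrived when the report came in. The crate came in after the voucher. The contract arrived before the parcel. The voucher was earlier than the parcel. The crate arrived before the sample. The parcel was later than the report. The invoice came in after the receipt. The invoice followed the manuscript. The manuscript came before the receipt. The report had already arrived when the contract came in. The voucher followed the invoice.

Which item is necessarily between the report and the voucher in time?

the contract

Tracing the constraints gives the report → the contract → the voucher, so the contract sits after the report and before the voucher.
No other item is forced both after the report and before the voucher.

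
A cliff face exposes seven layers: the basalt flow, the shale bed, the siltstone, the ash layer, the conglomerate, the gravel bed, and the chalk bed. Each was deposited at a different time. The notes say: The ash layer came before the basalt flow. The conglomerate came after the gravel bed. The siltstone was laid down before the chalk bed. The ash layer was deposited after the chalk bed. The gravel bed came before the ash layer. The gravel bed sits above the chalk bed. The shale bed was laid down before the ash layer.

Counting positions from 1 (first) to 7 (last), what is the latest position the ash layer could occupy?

6

The ash layer must come before the basalt flow — 1 layer forced after it.
Everything else can be placed before the ash layer in some valid order, so the ash layer can sit as late as position 7 − 1 = 6.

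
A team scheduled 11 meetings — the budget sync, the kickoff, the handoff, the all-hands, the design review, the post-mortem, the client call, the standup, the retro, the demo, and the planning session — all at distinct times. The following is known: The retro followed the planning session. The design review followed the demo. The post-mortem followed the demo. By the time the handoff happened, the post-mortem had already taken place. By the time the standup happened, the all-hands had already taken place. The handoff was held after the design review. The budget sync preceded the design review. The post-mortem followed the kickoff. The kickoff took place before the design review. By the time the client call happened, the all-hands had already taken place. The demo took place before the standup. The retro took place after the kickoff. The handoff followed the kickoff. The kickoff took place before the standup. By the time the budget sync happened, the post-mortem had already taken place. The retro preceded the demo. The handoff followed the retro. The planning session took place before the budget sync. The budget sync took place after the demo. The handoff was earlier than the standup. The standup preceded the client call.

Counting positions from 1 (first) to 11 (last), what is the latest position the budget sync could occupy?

The budget sync must come before the client call, the design review, the handoff, and the standup — 4 meetings forced after it.
Everything else can be placed before the budget sync in some valid order, so the budget sync can sit as late as position 11 − 4 = 7.

7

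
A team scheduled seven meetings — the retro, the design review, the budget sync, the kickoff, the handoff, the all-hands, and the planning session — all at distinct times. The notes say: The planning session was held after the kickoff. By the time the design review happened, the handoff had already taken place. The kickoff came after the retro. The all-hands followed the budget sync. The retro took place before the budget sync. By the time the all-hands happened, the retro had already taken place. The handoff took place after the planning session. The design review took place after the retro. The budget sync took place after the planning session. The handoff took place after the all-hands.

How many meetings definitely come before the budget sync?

Directly stated before the budget sync: the planning session and the retro.
The kickoff reaches the budget sync via the kickoff → the planning session → the budget sync.
No chain forces the design review (or any of the others) ahead of the budget sync.
That's the kickoff, the planning session, and the retro — 3 in all.

3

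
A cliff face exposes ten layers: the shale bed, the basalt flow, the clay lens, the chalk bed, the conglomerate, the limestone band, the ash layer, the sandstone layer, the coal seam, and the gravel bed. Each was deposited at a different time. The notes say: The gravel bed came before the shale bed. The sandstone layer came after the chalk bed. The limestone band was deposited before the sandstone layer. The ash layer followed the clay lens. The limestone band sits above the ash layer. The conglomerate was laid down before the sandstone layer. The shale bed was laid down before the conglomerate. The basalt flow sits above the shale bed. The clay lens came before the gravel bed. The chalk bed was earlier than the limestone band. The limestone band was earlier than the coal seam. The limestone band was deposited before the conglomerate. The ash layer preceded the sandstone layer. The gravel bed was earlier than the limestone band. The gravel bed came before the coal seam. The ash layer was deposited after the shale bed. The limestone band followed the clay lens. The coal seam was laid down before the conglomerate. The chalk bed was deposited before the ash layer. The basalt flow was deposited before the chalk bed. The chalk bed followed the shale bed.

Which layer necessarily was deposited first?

The clay lens has a chain of constraints placing it before every other layer, so the clay lens must be first.

the clay lens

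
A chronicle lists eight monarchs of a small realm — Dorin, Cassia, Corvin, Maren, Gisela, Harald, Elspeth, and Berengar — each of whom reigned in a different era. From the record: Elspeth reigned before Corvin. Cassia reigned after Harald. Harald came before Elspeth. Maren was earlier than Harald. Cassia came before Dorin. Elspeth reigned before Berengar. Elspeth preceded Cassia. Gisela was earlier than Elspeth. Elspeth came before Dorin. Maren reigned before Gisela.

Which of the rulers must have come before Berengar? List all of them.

Elspeth, Gisela, Harald, Maren

Directly stated before Berengar: Elspeth.
Gisela reaches Berengar via Gisela → Elspeth → Berengar.
Harald reaches Berengar via Harald → Elspeth → Berengar.
Maren reaches Berengar via Maren → Gisela → Elspeth → Berengar.
No chain forces Dorin (or any of the others) ahead of Berengar.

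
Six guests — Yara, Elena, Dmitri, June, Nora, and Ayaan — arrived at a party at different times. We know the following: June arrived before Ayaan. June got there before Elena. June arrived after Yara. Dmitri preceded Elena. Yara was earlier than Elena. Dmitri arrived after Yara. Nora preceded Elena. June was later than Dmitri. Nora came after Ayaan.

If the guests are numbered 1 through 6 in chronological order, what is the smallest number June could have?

Dmitri and Yara must both come before June — 2 forced predecessors.
Nothing else is forced ahead of June, so their earliest slot is position 2 + 1 = 3.

3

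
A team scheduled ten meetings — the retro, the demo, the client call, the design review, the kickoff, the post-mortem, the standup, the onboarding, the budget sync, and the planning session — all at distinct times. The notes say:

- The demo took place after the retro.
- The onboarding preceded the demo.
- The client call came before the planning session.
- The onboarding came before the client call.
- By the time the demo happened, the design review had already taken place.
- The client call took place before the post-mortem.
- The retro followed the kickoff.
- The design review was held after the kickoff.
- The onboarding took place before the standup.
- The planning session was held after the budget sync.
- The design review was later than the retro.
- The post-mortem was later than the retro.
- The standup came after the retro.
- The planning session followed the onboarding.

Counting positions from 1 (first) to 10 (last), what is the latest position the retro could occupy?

The retro must come before the demo, the design review, the post-mortem, and the standup — 4 meetings forced after it.
Everything else can be placed before the retro in some valid order, so the retro can sit as late as position 10 − 4 = 6.

6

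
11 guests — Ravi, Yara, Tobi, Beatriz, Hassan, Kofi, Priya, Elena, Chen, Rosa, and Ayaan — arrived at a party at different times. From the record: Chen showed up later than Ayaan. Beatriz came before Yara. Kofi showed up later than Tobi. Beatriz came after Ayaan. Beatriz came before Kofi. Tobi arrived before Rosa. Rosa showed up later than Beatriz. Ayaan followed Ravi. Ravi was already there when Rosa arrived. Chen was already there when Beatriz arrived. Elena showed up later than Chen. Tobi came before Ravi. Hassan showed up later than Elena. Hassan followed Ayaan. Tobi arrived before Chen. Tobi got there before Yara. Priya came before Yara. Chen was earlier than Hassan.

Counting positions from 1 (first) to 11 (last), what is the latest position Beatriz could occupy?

8

Beatriz must come before Kofi, Rosa, and Yara — 3 guests forced after them.
Everything else can be placed before Beatriz in some valid order, so Beatriz can sit as late as position 11 − 3 = 8.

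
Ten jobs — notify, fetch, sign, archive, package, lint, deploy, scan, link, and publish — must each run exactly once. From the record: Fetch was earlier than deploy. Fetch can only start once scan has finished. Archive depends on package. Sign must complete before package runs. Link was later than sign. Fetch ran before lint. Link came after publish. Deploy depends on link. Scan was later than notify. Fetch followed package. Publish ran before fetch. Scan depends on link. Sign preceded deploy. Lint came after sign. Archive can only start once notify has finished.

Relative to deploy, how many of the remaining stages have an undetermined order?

2

Forced before deploy: fetch, link, notify, package, publish, scan, and sign.
That leaves archive and lint with no forced order relative to deploy — 2.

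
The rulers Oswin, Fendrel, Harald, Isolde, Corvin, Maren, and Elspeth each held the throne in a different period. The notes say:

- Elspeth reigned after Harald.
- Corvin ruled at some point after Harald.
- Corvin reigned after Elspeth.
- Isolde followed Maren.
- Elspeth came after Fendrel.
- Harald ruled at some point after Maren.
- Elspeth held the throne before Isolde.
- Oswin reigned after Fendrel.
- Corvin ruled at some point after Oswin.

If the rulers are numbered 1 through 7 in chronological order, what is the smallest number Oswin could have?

2

Fendrel must come before Oswin — 1 forced predecessor.
Nothing else is forced ahead of Oswin, so their earliest slot is position 1 + 1 = 2.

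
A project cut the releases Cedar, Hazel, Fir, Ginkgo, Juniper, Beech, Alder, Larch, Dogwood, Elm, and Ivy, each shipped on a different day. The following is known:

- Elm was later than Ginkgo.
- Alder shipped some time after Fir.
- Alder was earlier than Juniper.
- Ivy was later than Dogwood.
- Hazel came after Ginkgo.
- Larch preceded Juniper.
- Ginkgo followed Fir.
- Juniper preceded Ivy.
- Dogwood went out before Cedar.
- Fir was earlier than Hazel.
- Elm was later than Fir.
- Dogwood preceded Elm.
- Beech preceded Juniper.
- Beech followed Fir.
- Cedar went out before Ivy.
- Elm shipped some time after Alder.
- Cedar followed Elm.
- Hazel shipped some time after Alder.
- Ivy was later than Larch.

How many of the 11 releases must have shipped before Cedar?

5

Directly stated before Cedar: Dogwood and Elm.
Alder reaches Cedar via Alder → Elm → Cedar.
Fir reaches Cedar via Fir → Elm → Cedar.
Ginkgo reaches Cedar via Ginkgo → Elm → Cedar.
No chain forces Larch (or any of the others) ahead of Cedar.
That's Alder, Dogwood, Elm, Fir, and Ginkgo — 5 in all.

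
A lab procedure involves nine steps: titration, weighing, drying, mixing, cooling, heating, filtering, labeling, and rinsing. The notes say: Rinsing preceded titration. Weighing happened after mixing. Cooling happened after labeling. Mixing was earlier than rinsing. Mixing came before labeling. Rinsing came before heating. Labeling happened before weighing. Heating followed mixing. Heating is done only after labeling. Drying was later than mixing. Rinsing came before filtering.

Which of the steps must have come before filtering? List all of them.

Directly stated before filtering: rinsing.
Mixing reaches filtering via mixing → rinsing → filtering.
No chain forces labeling (or any of the others) ahead of filtering.

mixing, rinsing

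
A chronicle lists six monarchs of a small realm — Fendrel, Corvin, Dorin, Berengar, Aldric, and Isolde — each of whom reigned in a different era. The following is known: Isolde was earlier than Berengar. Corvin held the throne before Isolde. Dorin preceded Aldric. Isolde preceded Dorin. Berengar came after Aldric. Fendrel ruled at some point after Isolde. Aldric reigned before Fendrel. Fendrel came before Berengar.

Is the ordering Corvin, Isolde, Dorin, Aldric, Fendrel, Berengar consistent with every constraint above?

yes

Check each stated constraint against the proposed order — e.g. Isolde is ahead of Fendrel; Isolde is ahead of Berengar. Every pair is in the required order; nothing is violated.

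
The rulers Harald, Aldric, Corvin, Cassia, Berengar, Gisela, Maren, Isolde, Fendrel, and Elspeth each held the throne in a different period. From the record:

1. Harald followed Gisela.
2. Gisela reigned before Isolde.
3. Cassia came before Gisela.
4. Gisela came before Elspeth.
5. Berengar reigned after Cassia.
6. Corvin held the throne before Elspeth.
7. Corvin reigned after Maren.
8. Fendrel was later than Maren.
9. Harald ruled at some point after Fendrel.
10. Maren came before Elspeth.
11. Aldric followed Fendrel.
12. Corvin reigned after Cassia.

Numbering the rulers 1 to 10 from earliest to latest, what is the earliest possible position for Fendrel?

2

Maren must come before Fendrel — 1 forced predecessor.
Nothing else is forced ahead of Fendrel, so their earliest slot is position 1 + 1 = 2.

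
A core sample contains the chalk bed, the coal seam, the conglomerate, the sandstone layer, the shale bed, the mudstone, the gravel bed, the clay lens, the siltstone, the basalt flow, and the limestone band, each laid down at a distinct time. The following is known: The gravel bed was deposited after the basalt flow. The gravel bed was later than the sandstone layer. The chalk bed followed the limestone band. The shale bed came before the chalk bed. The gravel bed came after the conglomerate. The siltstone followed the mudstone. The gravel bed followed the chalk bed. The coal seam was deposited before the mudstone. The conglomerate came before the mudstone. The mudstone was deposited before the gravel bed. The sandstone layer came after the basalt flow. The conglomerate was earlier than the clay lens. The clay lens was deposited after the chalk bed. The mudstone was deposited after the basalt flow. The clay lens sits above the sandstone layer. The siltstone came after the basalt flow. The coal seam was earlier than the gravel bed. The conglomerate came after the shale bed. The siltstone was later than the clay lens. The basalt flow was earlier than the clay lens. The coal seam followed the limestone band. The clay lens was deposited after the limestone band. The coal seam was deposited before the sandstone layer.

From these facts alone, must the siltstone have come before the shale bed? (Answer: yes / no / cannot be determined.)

no

Tracing the constraints gives the shale bed → the chalk bed → the clay lens → the siltstone, so the shale bed must come before the siltstone.
That means the siltstone cannot be before the shale bed.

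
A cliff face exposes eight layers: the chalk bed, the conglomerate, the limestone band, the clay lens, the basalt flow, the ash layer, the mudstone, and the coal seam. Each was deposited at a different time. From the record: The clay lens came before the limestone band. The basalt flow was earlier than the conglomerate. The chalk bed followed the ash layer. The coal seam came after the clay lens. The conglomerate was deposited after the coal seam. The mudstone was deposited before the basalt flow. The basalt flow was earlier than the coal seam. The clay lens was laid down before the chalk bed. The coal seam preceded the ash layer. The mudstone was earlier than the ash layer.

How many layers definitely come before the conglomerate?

4

Directly stated before the conglomerate: the basalt flow and the coal seam.
The clay lens reaches the conglomerate via the clay lens → the coal seam → the conglomerate.
The mudstone reaches the conglomerate via the mudstone → the basalt flow → the conglomerate.
That's the basalt flow, the clay lens, the coal seam, and the mudstone — 4 in all.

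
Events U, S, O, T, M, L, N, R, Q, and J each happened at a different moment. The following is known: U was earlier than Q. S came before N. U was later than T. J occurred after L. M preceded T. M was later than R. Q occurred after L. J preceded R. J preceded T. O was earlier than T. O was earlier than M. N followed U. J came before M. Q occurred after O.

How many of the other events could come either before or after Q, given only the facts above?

Forced before Q: J, L, M, O, R, T, and U.
That leaves N and S with no forced order relative to Q — 2.

2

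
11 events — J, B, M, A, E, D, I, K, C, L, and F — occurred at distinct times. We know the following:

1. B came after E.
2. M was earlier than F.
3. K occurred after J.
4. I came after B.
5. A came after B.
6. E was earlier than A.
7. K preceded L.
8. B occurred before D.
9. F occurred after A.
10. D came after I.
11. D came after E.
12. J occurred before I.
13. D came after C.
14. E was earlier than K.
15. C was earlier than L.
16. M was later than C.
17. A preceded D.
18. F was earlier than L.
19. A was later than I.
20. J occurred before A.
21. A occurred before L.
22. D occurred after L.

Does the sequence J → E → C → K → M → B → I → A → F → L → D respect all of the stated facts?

Check each stated constraint against the proposed order — e.g. C is ahead of D; E is ahead of D. Every pair is in the required order; nothing is violated.

yes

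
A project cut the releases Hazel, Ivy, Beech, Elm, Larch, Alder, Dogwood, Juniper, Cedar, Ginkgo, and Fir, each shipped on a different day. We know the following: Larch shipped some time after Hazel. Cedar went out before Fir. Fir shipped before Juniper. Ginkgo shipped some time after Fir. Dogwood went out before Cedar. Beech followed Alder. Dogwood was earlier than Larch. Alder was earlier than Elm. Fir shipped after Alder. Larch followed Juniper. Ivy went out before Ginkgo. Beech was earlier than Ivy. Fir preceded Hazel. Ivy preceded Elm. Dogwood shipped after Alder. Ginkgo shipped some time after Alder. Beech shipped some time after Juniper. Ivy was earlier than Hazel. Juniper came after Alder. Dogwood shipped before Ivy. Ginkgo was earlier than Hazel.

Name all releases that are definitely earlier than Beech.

Directly stated before Beech: Alder and Juniper.
Cedar reaches Beech via Cedar → Fir → Juniper → Beech.
Dogwood reaches Beech via Dogwood → Cedar → Fir → Juniper → Beech.
Fir reaches Beech via Fir → Juniper → Beech.
No chain forces Ginkgo (or any of the others) ahead of Beech.

Alder, Cedar, Dogwood, Fir, Juniper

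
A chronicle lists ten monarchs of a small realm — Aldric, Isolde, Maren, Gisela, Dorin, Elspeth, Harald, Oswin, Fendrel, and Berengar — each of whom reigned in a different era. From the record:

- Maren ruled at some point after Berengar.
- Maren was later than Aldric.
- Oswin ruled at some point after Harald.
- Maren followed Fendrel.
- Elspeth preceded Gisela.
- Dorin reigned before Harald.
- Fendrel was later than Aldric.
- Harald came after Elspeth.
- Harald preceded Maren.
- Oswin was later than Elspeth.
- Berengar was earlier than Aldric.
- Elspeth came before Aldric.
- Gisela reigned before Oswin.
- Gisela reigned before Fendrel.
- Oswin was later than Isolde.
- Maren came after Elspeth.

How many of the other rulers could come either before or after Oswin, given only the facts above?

Forced before Oswin: Dorin, Elspeth, Gisela, Harald, and Isolde.
That leaves Aldric, Berengar, Fendrel, and Maren with no forced order relative to Oswin — 4.

4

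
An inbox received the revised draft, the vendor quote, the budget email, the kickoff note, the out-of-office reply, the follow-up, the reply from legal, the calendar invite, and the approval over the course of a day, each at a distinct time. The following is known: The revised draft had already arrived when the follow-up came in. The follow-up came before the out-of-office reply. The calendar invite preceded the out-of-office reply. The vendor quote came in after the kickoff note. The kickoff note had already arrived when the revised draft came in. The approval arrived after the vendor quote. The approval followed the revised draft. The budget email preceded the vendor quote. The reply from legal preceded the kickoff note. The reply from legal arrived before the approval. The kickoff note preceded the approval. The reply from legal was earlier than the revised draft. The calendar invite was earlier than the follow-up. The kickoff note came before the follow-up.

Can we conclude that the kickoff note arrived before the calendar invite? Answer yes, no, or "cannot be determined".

No chain of stated constraints runs from the kickoff note to the calendar invite, and none runs from the calendar invite to the kickoff note either.
So the relative order of the kickoff note and the calendar invite is not fixed by the given facts.

cannot be determined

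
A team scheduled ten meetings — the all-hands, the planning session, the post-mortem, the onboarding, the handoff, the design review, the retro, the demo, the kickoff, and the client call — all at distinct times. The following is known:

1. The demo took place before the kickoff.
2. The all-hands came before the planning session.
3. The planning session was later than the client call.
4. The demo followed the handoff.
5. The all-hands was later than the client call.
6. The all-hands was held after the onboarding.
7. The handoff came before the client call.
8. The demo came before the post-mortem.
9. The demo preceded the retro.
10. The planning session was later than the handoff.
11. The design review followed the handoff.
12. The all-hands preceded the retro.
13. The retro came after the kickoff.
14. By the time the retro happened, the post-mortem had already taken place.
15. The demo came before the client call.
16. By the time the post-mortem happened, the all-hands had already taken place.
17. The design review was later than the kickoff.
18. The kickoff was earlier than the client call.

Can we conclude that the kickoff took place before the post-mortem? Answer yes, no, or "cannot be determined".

yes

Chain the constraints: the kickoff → the client call → the all-hands → the post-mortem. Each link is directly stated, so the kickoff comes before the post-mortem.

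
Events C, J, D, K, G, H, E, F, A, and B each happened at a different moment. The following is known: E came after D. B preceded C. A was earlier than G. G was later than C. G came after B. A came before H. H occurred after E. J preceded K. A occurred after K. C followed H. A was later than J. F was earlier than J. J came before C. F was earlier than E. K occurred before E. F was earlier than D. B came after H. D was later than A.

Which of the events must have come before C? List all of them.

Directly stated before C: B, H, and J.
A reaches C via A → H → C.
D reaches C via D → E → H → C.
E reaches C via E → H → C.
Likewise F and K each reach C by chaining the stated constraints.
No chain forces G ahead of C.

A, B, D, E, F, H, J, K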